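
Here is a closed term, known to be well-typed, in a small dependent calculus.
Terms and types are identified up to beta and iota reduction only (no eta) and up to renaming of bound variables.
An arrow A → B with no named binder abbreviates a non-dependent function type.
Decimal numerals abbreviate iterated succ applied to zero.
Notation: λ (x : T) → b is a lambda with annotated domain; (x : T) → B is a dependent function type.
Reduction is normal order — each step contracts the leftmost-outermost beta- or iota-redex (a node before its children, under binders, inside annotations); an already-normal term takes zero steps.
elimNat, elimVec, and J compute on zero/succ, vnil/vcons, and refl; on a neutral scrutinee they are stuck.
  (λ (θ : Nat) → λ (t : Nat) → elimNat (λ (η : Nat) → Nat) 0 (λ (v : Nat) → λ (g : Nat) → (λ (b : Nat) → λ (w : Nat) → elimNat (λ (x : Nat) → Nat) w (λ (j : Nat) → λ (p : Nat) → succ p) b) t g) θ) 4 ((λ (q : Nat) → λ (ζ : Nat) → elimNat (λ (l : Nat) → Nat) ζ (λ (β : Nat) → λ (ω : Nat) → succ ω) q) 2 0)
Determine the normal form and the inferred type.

normal form:
  8
the term's type:
  Nat


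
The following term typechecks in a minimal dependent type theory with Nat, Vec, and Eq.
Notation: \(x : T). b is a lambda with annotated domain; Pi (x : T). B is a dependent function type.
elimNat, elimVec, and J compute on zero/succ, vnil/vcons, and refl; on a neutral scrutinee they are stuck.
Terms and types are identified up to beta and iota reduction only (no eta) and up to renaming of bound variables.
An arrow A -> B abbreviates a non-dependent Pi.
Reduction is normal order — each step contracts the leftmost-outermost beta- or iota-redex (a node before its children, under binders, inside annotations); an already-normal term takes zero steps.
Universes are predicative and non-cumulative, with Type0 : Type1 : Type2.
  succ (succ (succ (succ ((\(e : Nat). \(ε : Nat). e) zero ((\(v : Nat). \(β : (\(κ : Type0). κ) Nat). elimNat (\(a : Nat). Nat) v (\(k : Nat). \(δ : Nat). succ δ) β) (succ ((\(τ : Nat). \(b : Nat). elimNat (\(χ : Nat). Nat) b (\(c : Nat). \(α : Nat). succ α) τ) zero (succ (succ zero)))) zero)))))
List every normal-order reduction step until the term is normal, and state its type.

normal-order reduction:
  succ (succ (succ (succ ((\(e : Nat). \(ε : Nat). e) zero ((\(v : Nat). \(β : (\(κ : Type0). κ) Nat). elimNat (\(a : Nat). Nat) v (\(k : Nat). \(δ : Nat). succ δ) β) (succ ((\(τ : Nat). \(b : Nat). elimNat (\(χ : Nat). Nat) b (\(c : Nat). \(α : Nat). succ α) τ) zero (succ (succ zero)))) zero)))))
  ~> succ (succ (succ (succ ((\(e : Nat). zero) ((\(ε : Nat). \(v : (\(β : Type0). β) Nat). elimNat (\(κ : Nat). Nat) ε (\(a : Nat). \(k : Nat). succ k) v) (succ ((\(δ : Nat). \(τ : Nat). elimNat (\(b : Nat). Nat) τ (\(χ : Nat). \(c : Nat). succ c) δ) zero (succ (succ zero)))) zero)))))
  ~> succ (succ (succ (succ zero)))
inferred type:
  Nat


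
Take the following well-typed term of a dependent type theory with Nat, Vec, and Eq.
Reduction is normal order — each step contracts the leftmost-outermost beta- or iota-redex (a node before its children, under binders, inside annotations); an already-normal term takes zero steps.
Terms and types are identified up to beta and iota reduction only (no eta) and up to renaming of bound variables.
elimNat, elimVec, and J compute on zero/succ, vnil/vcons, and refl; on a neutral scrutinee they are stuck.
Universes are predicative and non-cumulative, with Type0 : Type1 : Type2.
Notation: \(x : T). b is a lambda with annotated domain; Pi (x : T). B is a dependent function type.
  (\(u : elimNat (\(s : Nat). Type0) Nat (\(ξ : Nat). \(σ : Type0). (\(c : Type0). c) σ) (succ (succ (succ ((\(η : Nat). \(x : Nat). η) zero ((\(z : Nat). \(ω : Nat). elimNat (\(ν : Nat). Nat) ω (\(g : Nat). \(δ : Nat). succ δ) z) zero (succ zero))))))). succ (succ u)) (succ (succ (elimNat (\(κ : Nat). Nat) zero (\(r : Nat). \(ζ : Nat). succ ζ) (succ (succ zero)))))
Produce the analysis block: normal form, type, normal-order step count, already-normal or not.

reduced normal form:
  succ (succ (succ (succ (succ (succ zero)))))
inferred type:
  Nat
normal-order step count: 8
term was already normal: no
first redex: a beta-redex


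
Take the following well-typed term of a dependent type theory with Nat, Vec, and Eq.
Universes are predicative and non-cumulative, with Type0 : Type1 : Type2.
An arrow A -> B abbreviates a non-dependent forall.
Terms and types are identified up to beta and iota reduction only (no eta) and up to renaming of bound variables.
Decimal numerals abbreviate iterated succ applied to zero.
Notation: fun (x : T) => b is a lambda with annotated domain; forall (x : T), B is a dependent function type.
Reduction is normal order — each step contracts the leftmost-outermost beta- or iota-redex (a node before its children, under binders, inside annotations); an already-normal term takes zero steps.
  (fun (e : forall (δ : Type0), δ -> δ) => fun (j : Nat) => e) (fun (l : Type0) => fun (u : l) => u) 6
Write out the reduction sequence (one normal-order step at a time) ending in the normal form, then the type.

normal-order reduction:
  (fun (e : forall (δ : Type0), δ -> δ) => fun (j : Nat) => e) (fun (l : Type0) => fun (u : l) => u) 6
  ~> (fun (e : Nat) => fun (δ : Type0) => fun (j : δ) => j) 6
  ~> fun (e : Type0) => fun (δ : e) => δ
type:
  forall (e : Type0), e -> e


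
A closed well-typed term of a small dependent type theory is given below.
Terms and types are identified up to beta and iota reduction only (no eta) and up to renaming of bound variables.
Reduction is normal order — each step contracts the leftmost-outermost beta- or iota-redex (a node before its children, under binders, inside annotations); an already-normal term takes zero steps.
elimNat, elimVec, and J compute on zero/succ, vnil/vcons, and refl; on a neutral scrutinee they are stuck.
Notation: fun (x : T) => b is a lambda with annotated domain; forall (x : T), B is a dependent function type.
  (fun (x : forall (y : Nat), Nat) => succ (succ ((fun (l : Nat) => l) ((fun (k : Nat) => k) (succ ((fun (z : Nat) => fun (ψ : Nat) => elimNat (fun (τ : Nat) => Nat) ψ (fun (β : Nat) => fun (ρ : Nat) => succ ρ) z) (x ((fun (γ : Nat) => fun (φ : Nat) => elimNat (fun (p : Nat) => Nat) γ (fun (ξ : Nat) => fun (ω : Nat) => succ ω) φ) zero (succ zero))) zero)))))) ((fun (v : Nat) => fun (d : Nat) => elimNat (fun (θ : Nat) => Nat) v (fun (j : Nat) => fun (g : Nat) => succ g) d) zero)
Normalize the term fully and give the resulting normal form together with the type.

reduced normal form:
  succ (succ (succ (succ zero)))
the term's type:
  Nat
observation: the term reaches its normal form after 21 normal-order steps.


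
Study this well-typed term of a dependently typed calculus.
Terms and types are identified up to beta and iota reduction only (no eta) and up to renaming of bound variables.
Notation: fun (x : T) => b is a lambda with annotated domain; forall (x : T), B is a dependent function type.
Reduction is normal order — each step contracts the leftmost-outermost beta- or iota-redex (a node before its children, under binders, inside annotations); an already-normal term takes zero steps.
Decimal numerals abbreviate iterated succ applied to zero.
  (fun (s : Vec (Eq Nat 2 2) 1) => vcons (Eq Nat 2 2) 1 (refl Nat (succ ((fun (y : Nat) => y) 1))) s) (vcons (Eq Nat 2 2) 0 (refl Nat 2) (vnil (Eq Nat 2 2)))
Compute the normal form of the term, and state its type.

reduced normal form:
  vcons (Eq Nat 2 2) 1 (refl Nat 2) (vcons (Eq Nat 2 2) 0 (refl Nat 2) (vnil (Eq Nat 2 2)))
the term's type:
  Vec (Eq Nat 2 2) 2


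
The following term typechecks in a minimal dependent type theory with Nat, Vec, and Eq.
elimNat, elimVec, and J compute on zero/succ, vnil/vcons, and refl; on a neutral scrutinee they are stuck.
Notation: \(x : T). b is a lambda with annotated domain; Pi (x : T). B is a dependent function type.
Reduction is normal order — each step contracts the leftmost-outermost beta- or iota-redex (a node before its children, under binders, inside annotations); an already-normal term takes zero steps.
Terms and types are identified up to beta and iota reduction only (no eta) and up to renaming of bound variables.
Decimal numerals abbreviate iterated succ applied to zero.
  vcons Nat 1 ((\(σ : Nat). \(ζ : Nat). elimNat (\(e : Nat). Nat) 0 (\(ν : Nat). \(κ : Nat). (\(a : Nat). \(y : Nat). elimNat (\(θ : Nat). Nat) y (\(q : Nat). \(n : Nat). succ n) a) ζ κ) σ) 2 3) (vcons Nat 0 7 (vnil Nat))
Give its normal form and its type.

normal form:
  vcons Nat 1 6 (vcons Nat 0 7 (vnil Nat))
inferred type:
  Vec Nat 2
observation: normalization takes exactly 33 steps under the normal-order strategy.


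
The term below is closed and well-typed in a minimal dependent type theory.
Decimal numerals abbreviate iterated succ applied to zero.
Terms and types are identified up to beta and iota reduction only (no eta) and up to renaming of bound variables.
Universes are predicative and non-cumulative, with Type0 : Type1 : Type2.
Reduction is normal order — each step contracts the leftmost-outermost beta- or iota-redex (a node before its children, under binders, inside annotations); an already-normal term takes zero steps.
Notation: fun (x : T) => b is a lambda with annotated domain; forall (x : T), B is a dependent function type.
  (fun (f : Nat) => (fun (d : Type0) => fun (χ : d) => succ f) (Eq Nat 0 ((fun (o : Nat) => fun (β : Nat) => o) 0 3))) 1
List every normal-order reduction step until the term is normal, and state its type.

normal-order reduction:
  (fun (f : Nat) => (fun (d : Type0) => fun (χ : d) => succ f) (Eq Nat 0 ((fun (o : Nat) => fun (β : Nat) => o) 0 3))) 1
  ~> (fun (f : Type0) => fun (d : f) => 2) (Eq Nat 0 ((fun (χ : Nat) => fun (o : Nat) => χ) 0 3))
  ~> fun (f : Eq Nat 0 ((fun (d : Nat) => fun (χ : Nat) => d) 0 3)) => 2
  ~> fun (f : Eq Nat 0 ((fun (d : Nat) => 0) 3)) => 2
  ~> fun (f : Eq Nat 0 0) => 2
the term's type:
  forall (f : Eq Nat 0 0), Nat


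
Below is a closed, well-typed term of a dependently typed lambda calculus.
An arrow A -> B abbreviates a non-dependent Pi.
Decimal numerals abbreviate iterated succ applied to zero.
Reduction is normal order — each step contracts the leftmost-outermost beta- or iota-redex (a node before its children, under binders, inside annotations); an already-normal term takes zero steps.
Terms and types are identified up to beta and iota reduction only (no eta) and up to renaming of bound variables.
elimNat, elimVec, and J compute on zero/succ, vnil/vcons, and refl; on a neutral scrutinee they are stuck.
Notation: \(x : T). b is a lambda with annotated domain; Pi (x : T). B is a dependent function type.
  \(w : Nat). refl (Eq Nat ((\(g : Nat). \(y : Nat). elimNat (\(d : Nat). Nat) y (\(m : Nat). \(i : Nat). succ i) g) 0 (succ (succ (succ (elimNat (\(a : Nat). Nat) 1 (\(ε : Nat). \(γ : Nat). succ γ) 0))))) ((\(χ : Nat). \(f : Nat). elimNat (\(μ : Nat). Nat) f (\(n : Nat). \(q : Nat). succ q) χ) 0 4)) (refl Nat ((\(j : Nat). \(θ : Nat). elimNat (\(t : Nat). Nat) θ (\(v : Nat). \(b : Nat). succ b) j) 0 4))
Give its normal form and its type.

reduced normal form:
  \(w : Nat). refl (Eq Nat 4 4) (refl Nat 4)
the term's type:
  Nat -> Eq (Eq Nat 4 4) (refl Nat 4) (refl Nat 4)
observation: reduction starts at a beta-redex, and 10 normal-order steps reach the normal form.


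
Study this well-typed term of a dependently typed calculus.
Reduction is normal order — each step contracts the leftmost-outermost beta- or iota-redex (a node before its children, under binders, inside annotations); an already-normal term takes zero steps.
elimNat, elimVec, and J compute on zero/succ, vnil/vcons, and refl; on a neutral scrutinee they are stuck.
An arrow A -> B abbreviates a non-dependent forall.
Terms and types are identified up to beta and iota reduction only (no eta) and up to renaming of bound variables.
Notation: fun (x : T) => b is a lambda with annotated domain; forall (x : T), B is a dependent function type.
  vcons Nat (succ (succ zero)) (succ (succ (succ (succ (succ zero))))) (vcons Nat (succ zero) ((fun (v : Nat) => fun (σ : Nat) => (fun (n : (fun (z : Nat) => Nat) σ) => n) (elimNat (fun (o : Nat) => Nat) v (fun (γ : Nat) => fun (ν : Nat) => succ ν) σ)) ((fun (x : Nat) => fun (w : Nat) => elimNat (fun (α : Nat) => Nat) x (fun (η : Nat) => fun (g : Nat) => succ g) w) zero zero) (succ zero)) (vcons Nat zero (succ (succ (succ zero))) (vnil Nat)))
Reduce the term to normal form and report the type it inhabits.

resulting normal form:
  vcons Nat (succ (succ zero)) (succ (succ (succ (succ (succ zero))))) (vcons Nat (succ zero) (succ zero) (vcons Nat zero (succ (succ (succ zero))) (vnil Nat)))
type:
  Vec Nat (succ (succ (succ zero)))
observation: reduction starts at a beta-redex, and 10 normal-order steps reach the normal form.


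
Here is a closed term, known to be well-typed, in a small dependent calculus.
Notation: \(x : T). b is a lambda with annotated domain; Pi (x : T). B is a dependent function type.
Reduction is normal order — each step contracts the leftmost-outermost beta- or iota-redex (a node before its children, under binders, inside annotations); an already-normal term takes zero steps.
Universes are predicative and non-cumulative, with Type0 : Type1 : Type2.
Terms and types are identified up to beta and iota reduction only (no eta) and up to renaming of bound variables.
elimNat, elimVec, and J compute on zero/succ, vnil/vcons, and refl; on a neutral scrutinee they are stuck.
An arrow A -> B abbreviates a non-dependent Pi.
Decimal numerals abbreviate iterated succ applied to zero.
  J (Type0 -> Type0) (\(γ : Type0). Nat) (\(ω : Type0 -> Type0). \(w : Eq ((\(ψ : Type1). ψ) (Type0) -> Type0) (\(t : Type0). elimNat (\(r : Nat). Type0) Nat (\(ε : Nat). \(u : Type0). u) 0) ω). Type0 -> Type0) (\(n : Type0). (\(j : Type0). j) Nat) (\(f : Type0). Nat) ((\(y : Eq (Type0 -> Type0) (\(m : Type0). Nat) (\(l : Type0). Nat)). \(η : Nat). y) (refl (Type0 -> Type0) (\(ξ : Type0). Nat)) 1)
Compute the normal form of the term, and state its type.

normal form:
  \(γ : Type0). Nat
the term's type:
  Type0 -> Type0
observation: reduction starts at a beta-redex, and 6 normal-order steps reach the normal form.


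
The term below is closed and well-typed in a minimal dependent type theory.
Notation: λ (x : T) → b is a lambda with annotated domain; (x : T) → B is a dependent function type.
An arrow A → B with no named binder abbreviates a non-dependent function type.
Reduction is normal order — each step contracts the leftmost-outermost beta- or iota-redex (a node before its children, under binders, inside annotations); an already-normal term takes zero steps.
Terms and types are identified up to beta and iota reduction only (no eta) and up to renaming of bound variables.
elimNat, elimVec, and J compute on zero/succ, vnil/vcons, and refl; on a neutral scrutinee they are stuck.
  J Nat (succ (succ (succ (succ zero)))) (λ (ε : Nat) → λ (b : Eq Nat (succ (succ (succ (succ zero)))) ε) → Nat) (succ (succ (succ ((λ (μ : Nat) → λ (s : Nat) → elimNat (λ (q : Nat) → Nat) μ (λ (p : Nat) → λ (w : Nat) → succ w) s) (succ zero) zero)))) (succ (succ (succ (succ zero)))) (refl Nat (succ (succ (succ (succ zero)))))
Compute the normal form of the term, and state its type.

resulting normal form:
  succ (succ (succ (succ zero)))
type:
  Nat


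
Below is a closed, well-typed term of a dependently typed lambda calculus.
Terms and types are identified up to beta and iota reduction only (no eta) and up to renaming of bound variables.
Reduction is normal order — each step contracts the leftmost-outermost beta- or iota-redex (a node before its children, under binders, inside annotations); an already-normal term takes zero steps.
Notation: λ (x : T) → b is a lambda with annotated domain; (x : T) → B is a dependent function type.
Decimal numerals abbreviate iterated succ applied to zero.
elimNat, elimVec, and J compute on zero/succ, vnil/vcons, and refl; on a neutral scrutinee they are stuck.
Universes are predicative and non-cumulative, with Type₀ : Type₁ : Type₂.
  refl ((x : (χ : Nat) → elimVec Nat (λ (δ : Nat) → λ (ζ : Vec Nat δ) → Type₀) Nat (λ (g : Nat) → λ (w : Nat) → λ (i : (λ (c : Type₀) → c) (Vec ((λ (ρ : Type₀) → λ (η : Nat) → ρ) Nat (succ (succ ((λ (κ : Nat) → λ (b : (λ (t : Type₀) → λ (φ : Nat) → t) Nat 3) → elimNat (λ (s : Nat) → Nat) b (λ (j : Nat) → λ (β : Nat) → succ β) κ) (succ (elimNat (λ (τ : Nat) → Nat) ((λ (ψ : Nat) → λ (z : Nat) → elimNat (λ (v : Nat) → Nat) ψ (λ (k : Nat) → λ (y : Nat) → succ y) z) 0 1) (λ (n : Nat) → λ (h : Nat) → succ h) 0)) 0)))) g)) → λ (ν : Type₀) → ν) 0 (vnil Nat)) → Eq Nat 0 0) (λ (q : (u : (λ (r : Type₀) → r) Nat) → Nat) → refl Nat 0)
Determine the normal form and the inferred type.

normal form:
  refl ((x : (χ : Nat) → Nat) → Eq Nat 0 0) (λ (δ : (ζ : Nat) → Nat) → refl Nat 0)
type:
  Eq ((x : (χ : Nat) → Nat) → Eq Nat 0 0) (λ (δ : (ζ : Nat) → Nat) → refl Nat 0) (λ (g : (w : Nat) → Nat) → refl Nat 0)


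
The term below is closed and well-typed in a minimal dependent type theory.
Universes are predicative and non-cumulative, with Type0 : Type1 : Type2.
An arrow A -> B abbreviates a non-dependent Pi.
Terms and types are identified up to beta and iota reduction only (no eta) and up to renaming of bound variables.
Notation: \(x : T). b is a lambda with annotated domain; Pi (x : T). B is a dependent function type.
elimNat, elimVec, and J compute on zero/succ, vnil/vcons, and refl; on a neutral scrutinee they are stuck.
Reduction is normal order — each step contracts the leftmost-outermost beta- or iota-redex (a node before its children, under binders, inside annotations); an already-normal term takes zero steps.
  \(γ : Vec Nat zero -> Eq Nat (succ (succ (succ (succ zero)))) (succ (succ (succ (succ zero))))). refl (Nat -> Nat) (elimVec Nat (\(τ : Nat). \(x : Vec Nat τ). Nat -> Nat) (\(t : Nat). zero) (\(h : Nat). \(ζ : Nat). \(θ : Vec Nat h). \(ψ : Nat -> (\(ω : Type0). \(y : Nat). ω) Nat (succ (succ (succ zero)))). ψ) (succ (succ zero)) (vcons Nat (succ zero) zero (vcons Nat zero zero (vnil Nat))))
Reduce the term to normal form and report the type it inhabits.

reduced normal form:
  \(γ : Vec Nat zero -> Eq Nat (succ (succ (succ (succ zero)))) (succ (succ (succ (succ zero))))). refl (Nat -> Nat) (\(τ : Nat). zero)
the term's type:
  (Vec Nat zero -> Eq Nat (succ (succ (succ (succ zero)))) (succ (succ (succ (succ zero))))) -> Eq (Nat -> Nat) (\(γ : Nat). zero) (\(τ : Nat). zero)


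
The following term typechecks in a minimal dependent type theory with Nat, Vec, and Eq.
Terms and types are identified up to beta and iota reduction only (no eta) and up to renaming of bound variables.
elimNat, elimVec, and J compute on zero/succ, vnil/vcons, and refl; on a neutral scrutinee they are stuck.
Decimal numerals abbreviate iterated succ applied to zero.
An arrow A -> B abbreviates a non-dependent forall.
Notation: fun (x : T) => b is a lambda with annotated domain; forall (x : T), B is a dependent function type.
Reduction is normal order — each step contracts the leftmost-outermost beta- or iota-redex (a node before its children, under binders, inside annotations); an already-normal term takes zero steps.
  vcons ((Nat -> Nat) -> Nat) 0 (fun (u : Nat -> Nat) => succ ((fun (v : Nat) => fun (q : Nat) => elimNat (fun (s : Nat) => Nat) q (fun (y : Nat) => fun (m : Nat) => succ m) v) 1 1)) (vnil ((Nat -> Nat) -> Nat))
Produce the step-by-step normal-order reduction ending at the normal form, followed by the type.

reduction (normal order):
  vcons ((Nat -> Nat) -> Nat) 0 (fun (u : Nat -> Nat) => succ ((fun (v : Nat) => fun (q : Nat) => elimNat (fun (s : Nat) => Nat) q (fun (y : Nat) => fun (m : Nat) => succ m) v) 1 1)) (vnil ((Nat -> Nat) -> Nat))
  ~> vcons ((Nat -> Nat) -> Nat) 0 (fun (u : Nat -> Nat) => succ ((fun (v : Nat) => elimNat (fun (q : Nat) => Nat) v (fun (s : Nat) => fun (y : Nat) => succ y) 1) 1)) (vnil ((Nat -> Nat) -> Nat))
  ~> vcons ((Nat -> Nat) -> Nat) 0 (fun (u : Nat -> Nat) => succ (elimNat (fun (v : Nat) => Nat) 1 (fun (q : Nat) => fun (s : Nat) => succ s) 1)) (vnil ((Nat -> Nat) -> Nat))
  ~> vcons ((Nat -> Nat) -> Nat) 0 (fun (u : Nat -> Nat) => succ ((fun (v : Nat) => fun (q : Nat) => succ q) 0 (elimNat (fun (s : Nat) => Nat) 1 (fun (y : Nat) => fun (m : Nat) => succ m) 0))) (vnil ((Nat -> Nat) -> Nat))
  ~> vcons ((Nat -> Nat) -> Nat) 0 (fun (u : Nat -> Nat) => succ ((fun (v : Nat) => succ v) (elimNat (fun (q : Nat) => Nat) 1 (fun (s : Nat) => fun (y : Nat) => succ y) 0))) (vnil ((Nat -> Nat) -> Nat))
  ~> vcons ((Nat -> Nat) -> Nat) 0 (fun (u : Nat -> Nat) => succ (succ (elimNat (fun (v : Nat) => Nat) 1 (fun (q : Nat) => fun (s : Nat) => succ s) 0))) (vnil ((Nat -> Nat) -> Nat))
  ~> vcons ((Nat -> Nat) -> Nat) 0 (fun (u : Nat -> Nat) => 3) (vnil ((Nat -> Nat) -> Nat))
inferred type:
  Vec ((Nat -> Nat) -> Nat) 1


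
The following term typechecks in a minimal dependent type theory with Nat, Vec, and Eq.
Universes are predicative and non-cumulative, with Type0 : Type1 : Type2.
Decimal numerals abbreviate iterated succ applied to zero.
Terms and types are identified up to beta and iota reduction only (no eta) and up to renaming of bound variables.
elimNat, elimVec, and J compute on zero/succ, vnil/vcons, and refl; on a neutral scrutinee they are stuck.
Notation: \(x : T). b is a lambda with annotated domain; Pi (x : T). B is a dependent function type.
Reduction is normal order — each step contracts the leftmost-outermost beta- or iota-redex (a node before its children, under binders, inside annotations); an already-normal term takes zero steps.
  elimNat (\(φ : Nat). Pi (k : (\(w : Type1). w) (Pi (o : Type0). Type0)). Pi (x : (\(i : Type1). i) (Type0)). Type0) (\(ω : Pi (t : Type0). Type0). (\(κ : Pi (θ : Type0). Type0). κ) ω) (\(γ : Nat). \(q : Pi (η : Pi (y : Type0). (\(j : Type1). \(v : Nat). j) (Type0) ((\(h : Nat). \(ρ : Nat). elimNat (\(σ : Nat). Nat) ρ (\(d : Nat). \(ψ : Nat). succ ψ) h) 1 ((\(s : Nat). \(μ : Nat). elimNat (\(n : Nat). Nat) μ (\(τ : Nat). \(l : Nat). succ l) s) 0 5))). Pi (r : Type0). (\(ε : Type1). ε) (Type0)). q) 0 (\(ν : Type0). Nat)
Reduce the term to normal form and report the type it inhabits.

resulting normal form:
  \(φ : Type0). Nat
inferred type:
  Pi (φ : Type0). Type0


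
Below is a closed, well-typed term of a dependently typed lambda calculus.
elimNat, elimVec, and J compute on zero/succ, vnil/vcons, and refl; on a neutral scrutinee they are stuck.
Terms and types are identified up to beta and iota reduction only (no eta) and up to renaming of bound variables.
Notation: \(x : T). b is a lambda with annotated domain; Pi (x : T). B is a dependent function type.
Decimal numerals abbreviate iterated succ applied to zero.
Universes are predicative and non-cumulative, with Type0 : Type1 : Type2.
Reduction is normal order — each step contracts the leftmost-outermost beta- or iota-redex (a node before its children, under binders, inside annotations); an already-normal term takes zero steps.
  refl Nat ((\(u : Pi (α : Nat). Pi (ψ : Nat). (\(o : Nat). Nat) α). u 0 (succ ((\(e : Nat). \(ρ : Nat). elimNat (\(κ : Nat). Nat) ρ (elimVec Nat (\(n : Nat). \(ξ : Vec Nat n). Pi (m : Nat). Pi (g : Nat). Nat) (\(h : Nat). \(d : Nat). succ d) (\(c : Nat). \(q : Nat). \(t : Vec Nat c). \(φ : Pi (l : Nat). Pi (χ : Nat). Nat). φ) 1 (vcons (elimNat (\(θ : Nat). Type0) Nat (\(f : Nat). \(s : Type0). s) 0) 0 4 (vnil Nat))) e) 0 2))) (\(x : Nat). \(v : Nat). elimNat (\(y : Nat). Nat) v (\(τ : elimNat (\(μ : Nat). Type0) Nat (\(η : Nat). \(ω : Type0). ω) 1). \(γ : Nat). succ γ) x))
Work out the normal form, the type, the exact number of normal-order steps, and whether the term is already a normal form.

reduced normal form:
  refl Nat 3
the term's type:
  Eq Nat 3 3
steps to reach normal form (normal order): 7
term was already normal: no
first contracted redex: a beta-redex


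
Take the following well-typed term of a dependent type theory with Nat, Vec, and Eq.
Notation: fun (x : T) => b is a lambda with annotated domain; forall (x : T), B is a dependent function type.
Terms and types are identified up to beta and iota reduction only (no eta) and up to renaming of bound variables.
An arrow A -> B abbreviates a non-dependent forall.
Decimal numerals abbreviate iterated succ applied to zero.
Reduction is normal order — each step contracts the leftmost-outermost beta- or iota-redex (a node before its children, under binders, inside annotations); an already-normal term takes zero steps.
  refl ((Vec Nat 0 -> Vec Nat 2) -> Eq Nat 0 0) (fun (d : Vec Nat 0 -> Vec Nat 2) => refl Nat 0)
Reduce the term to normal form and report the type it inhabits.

normal form:
  refl ((Vec Nat 0 -> Vec Nat 2) -> Eq Nat 0 0) (fun (d : Vec Nat 0 -> Vec Nat 2) => refl Nat 0)
type:
  Eq ((Vec Nat 0 -> Vec Nat 2) -> Eq Nat 0 0) (fun (d : Vec Nat 0 -> Vec Nat 2) => refl Nat 0) (fun (w : Vec Nat 0 -> Vec Nat 2) => refl Nat 0)
observation: no redex remains anywhere in the term; it is its own normal form.


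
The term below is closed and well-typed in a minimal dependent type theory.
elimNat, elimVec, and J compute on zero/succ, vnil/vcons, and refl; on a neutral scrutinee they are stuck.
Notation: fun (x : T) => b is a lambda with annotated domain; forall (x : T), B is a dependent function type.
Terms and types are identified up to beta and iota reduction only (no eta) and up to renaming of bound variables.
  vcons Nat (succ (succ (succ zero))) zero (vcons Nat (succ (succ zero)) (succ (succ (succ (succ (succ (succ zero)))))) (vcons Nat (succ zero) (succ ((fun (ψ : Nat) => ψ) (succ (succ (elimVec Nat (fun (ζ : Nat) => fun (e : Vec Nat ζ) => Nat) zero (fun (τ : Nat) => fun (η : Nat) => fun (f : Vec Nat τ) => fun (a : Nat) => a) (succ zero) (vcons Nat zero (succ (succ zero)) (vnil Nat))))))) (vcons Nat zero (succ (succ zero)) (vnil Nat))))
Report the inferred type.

the term's type:
  Vec Nat (succ (succ (succ (succ zero))))


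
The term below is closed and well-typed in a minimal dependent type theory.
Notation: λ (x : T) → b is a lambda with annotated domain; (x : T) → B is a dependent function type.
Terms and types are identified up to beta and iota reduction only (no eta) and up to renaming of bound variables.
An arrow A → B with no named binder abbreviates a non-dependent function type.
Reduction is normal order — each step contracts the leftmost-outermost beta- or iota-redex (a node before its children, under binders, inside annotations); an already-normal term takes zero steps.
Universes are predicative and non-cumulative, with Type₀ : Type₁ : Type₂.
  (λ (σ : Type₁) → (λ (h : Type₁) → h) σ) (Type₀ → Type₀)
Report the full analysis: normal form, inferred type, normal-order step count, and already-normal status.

resulting normal form:
  Type₀ → Type₀
type:
  Type₁
steps to reach normal form (normal order): 2
started in normal form: no
first contracted redex: a beta-redex


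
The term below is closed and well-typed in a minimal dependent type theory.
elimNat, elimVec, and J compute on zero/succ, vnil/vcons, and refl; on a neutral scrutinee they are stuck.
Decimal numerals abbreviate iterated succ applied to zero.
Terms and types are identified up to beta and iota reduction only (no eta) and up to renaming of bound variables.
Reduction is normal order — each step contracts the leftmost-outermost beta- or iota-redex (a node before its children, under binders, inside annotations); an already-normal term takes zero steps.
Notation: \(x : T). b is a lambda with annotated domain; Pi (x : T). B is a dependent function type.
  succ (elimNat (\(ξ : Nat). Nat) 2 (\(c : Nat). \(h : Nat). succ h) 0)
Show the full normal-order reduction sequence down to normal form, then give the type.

normal-order reduction:
  succ (elimNat (\(ξ : Nat). Nat) 2 (\(c : Nat). \(h : Nat). succ h) 0)
  ~> 3
the term's type:
  Nat


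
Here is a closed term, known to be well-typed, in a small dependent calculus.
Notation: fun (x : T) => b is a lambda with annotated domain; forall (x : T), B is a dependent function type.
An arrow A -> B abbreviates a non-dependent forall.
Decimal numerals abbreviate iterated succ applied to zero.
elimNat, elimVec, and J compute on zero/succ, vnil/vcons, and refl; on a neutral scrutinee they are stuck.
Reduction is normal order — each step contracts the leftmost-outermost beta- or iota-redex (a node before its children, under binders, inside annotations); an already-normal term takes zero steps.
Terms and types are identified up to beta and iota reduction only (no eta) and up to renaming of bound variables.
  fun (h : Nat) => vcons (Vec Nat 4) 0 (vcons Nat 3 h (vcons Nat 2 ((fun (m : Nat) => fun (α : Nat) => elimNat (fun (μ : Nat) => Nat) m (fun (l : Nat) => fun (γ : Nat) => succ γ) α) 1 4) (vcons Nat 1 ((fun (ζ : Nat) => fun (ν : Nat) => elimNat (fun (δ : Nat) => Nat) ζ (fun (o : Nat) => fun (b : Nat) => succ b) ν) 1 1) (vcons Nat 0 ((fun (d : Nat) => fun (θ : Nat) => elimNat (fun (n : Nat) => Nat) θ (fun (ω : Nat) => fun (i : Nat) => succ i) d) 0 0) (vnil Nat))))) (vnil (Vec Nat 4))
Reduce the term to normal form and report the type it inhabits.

resulting normal form:
  fun (h : Nat) => vcons (Vec Nat 4) 0 (vcons Nat 3 h (vcons Nat 2 5 (vcons Nat 1 2 (vcons Nat 0 0 (vnil Nat))))) (vnil (Vec Nat 4))
type:
  Nat -> Vec (Vec Nat 4) 1
observation: 24 normal-order steps normalize the term, beginning with a beta-redex.


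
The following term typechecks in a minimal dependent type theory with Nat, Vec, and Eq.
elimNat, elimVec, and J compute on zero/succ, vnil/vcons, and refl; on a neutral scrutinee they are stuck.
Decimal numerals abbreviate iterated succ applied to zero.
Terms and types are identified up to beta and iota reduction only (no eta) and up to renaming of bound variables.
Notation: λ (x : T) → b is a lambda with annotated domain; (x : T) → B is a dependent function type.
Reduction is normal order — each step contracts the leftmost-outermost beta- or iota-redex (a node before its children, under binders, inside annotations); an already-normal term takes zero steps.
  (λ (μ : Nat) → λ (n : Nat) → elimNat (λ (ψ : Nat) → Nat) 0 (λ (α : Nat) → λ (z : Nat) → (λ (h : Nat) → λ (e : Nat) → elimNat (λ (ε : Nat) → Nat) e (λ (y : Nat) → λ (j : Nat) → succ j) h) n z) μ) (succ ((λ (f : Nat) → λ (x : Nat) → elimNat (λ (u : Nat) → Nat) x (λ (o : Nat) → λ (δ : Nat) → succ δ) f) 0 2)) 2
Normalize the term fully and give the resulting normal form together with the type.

reduced normal form:
  6
inferred type:
  Nat
observation: contracting a beta-redex first, the term normalizes in 33 steps.


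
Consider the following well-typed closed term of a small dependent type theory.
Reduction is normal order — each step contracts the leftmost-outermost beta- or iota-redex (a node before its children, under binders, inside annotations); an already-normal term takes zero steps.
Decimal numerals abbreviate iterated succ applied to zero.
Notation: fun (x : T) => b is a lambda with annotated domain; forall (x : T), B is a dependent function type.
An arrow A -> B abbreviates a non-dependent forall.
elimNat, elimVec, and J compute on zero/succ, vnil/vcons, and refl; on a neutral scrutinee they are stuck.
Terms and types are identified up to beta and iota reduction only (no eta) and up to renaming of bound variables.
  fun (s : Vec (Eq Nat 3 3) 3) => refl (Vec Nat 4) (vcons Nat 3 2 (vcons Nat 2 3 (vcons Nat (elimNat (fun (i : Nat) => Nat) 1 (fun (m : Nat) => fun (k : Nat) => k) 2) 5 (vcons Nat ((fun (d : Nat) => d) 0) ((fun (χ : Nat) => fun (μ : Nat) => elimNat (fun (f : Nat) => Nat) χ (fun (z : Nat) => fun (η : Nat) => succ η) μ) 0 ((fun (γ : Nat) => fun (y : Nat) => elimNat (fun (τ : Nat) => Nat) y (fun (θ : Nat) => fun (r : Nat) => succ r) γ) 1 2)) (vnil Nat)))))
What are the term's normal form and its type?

normal form:
  fun (s : Vec (Eq Nat 3 3) 3) => refl (Vec Nat 4) (vcons Nat 3 2 (vcons Nat 2 3 (vcons Nat 1 5 (vcons Nat 0 3 (vnil Nat)))))
the term's type:
  Vec (Eq Nat 3 3) 3 -> Eq (Vec Nat 4) (vcons Nat 3 2 (vcons Nat 2 3 (vcons Nat 1 5 (vcons Nat 0 3 (vnil Nat))))) (vcons Nat 3 2 (vcons Nat 2 3 (vcons Nat 1 5 (vcons Nat 0 3 (vnil Nat)))))


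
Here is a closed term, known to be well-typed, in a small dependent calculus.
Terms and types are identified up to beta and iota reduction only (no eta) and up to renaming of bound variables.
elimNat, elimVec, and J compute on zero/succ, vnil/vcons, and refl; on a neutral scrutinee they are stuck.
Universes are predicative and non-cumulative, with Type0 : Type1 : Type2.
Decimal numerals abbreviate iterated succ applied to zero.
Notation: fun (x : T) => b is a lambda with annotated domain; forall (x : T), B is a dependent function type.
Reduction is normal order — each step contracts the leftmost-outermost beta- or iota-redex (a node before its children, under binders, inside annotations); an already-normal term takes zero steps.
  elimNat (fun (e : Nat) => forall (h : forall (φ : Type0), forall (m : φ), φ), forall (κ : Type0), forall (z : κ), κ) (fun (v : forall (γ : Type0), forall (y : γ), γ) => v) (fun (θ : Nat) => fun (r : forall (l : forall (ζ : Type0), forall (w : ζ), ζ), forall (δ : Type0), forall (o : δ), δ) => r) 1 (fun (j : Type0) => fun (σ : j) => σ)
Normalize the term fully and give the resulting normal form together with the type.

reduced normal form:
  fun (e : Type0) => fun (h : e) => h
type:
  forall (e : Type0), forall (h : e), e
observation: reduction starts at an elimNat iota-redex, and 5 normal-order steps reach the normal form.


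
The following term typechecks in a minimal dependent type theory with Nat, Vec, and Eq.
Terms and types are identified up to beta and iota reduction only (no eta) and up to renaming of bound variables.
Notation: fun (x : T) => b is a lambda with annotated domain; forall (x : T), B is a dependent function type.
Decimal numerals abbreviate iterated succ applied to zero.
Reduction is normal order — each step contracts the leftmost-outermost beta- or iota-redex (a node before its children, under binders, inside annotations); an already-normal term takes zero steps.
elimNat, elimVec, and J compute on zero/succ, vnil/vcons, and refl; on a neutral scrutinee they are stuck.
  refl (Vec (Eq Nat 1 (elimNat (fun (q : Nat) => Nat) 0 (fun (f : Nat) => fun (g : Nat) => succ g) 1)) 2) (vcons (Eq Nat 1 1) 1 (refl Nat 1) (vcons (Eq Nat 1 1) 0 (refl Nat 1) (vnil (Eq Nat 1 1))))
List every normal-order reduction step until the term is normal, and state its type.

normal-order reduction:
  refl (Vec (Eq Nat 1 (elimNat (fun (q : Nat) => Nat) 0 (fun (f : Nat) => fun (g : Nat) => succ g) 1)) 2) (vcons (Eq Nat 1 1) 1 (refl Nat 1) (vcons (Eq Nat 1 1) 0 (refl Nat 1) (vnil (Eq Nat 1 1))))
  ~> refl (Vec (Eq Nat 1 ((fun (q : Nat) => fun (f : Nat) => succ f) 0 (elimNat (fun (g : Nat) => Nat) 0 (fun (ν : Nat) => fun (α : Nat) => succ α) 0))) 2) (vcons (Eq Nat 1 1) 1 (refl Nat 1) (vcons (Eq Nat 1 1) 0 (refl Nat 1) (vnil (Eq Nat 1 1))))
  ~> refl (Vec (Eq Nat 1 ((fun (q : Nat) => succ q) (elimNat (fun (f : Nat) => Nat) 0 (fun (g : Nat) => fun (ν : Nat) => succ ν) 0))) 2) (vcons (Eq Nat 1 1) 1 (refl Nat 1) (vcons (Eq Nat 1 1) 0 (refl Nat 1) (vnil (Eq Nat 1 1))))
  ~> refl (Vec (Eq Nat 1 (succ (elimNat (fun (q : Nat) => Nat) 0 (fun (f : Nat) => fun (g : Nat) => succ g) 0))) 2) (vcons (Eq Nat 1 1) 1 (refl Nat 1) (vcons (Eq Nat 1 1) 0 (refl Nat 1) (vnil (Eq Nat 1 1))))
  ~> refl (Vec (Eq Nat 1 1) 2) (vcons (Eq Nat 1 1) 1 (refl Nat 1) (vcons (Eq Nat 1 1) 0 (refl Nat 1) (vnil (Eq Nat 1 1))))
the term's type:
  Eq (Vec (Eq Nat 1 1) 2) (vcons (Eq Nat 1 1) 1 (refl Nat 1) (vcons (Eq Nat 1 1) 0 (refl Nat 1) (vnil (Eq Nat 1 1)))) (vcons (Eq Nat 1 1) 1 (refl Nat 1) (vcons (Eq Nat 1 1) 0 (refl Nat 1) (vnil (Eq Nat 1 1))))


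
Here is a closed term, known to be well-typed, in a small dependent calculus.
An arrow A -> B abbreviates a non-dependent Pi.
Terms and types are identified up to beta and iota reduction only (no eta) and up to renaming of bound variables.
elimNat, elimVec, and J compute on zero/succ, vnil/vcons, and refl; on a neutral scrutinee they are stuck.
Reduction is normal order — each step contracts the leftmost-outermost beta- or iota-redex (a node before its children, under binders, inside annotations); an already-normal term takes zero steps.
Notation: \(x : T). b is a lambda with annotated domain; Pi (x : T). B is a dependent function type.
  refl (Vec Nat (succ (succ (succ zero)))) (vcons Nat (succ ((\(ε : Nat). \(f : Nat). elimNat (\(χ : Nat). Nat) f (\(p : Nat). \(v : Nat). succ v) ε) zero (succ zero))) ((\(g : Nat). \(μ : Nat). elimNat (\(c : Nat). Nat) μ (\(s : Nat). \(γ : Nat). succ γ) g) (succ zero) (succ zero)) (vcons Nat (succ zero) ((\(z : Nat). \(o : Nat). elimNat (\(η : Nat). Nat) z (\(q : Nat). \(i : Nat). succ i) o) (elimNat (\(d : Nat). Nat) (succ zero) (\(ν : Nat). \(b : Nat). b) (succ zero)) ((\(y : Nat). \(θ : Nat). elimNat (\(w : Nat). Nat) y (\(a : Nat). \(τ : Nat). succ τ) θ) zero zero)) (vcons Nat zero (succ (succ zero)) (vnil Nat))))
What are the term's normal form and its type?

normal form:
  refl (Vec Nat (succ (succ (succ zero)))) (vcons Nat (succ (succ zero)) (succ (succ zero)) (vcons Nat (succ zero) (succ zero) (vcons Nat zero (succ (succ zero)) (vnil Nat))))
inferred type:
  Eq (Vec Nat (succ (succ (succ zero)))) (vcons Nat (succ (succ zero)) (succ (succ zero)) (vcons Nat (succ zero) (succ zero) (vcons Nat zero (succ (succ zero)) (vnil Nat)))) (vcons Nat (succ (succ zero)) (succ (succ zero)) (vcons Nat (succ zero) (succ zero) (vcons Nat zero (succ (succ zero)) (vnil Nat))))
observation: the leftmost-outermost redex is a beta-redex, and normalization takes 19 steps.


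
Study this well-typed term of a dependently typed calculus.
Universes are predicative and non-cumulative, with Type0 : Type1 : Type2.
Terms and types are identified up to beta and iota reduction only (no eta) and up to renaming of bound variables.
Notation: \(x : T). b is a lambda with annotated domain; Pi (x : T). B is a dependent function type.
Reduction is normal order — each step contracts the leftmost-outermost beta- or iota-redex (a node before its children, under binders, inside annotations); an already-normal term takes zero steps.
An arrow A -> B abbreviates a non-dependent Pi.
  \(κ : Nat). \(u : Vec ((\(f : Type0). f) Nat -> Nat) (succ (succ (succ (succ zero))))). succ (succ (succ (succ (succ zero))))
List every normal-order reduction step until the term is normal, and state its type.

reduction (normal order):
  \(κ : Nat). \(u : Vec ((\(f : Type0). f) Nat -> Nat) (succ (succ (succ (succ zero))))). succ (succ (succ (succ (succ zero))))
  ~> \(κ : Nat). \(u : Vec (Nat -> Nat) (succ (succ (succ (succ zero))))). succ (succ (succ (succ (succ zero))))
type:
  Nat -> Vec (Nat -> Nat) (succ (succ (succ (succ zero)))) -> Nat


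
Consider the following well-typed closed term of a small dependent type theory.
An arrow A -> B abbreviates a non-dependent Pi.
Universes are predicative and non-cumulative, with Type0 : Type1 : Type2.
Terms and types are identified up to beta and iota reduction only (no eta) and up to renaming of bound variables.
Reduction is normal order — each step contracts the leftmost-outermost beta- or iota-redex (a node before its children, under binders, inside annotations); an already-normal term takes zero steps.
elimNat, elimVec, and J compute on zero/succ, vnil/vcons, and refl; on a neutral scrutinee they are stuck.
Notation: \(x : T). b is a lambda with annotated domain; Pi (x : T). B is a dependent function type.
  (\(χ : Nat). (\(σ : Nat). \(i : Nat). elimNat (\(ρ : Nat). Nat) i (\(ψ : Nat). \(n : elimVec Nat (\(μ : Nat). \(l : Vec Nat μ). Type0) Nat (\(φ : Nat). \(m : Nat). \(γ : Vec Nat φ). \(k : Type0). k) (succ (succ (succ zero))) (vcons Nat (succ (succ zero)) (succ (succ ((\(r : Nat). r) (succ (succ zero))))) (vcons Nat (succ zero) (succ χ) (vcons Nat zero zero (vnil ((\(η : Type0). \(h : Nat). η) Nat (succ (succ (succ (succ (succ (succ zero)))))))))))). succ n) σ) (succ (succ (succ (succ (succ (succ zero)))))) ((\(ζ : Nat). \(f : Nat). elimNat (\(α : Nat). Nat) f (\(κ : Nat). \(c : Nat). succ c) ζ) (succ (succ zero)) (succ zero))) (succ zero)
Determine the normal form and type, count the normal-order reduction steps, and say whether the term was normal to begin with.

reduced normal form:
  succ (succ (succ (succ (succ (succ (succ (succ (succ zero))))))))
type:
  Nat
steps to reach normal form (normal order): 31
already normal: no
first redex: a beta-redex
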